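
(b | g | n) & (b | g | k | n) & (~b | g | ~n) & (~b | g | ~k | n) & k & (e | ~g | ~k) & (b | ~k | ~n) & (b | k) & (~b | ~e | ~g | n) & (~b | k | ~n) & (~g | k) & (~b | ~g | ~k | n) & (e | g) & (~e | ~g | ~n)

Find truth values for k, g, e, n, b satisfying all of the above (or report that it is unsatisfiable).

Unit clause (k) forces k = True.
Set g = True.
  then (e | ~g | ~k) forces e = True.
  then (~e | ~g | ~n) forces n = False.
  then (~b | ~e | ~g | n) forces b = False.
All clauses satisfied.

k = True, g = True, e = True, n = False, b = False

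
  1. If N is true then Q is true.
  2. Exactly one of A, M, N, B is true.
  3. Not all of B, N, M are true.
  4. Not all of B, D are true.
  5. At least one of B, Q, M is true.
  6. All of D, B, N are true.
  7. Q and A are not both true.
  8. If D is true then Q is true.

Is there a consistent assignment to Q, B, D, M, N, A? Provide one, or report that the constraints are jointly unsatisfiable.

Case D = True:
  (4) with D=T forces B = False.
  Constraint (6) is violated (B=F) — contradiction.
Case D = False:
  Constraint (6) is violated (D=F) — contradiction.
Both cases fail — unsatisfiable.

Unsatisfiable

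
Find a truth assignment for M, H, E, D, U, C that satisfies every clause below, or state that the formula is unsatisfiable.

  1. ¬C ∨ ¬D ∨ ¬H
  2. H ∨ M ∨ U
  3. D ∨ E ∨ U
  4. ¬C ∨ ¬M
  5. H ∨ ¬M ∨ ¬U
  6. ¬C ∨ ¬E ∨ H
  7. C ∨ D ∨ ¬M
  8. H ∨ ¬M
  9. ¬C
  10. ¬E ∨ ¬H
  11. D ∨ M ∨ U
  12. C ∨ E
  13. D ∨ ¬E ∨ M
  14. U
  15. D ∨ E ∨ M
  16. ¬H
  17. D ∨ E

Unit clause (¬C) forces C = False.
In (C ∨ E) only E is left, so E = True.
Unit clause (U) forces U = True.
Unit clause (¬H) forces H = False.
In (H ∨ ¬M ∨ ¬U) only ¬M is left, so M = False.
In (D ∨ ¬E ∨ M) only D is left, so D = True.
All clauses satisfied.

M=F, H=F, E=T, D=T, U=T, C=F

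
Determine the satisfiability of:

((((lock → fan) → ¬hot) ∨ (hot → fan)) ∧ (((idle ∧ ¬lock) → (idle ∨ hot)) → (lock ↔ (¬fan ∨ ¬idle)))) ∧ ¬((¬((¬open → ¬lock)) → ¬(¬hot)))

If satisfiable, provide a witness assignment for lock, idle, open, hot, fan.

lock: True; idle: True; open: False; hot: False; fan: False

  (((lock → fan) → ¬hot) ∨ (hot → fan)) ∧ (((idle ∧ ¬lock) → (idle ∨ hot)) → (lock ↔ (¬fan ∨ ¬idle))) = True
    ((lock → fan) → ¬hot) ∨ (hot → fan) = True
      (lock → fan) → ¬hot = True
        lock → fan = False
        ¬hot = True
      hot → fan = True
    ((idle ∧ ¬lock) → (idle ∨ hot)) → (lock ↔ (¬fan ∨ ¬idle)) = True
      (idle ∧ ¬lock) → (idle ∨ hot) = True
        idle ∧ ¬lock = False
          ¬lock = False
        idle ∨ hot = True
      lock ↔ (¬fan ∨ ¬idle) = True
        ¬fan ∨ ¬idle = True
          ¬fan = True
          ¬idle = False
  ¬((¬((¬open → ¬lock)) → ¬(¬hot))) = True
    ¬((¬open → ¬lock)) → ¬(¬hot) = False
      ¬((¬open → ¬lock)) = True
        ¬open → ¬lock = False
          ¬open = True
          ¬lock = False
      ¬(¬hot) = False
        ¬hot = True
Both conjuncts True, so the formula holds.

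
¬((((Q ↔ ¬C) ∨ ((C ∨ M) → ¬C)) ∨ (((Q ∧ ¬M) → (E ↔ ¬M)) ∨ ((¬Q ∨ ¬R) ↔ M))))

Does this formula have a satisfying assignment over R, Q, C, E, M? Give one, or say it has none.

R: False, Q: True, C: True, E: False, M: False

  ¬((((Q ↔ ¬C) ∨ ((C ∨ M) → ¬C)) ∨ (((Q ∧ ¬M) → (E ↔ ¬M)) ∨ ((¬Q ∨ ¬R) ↔ M)))) = True
    ((Q ↔ ¬C) ∨ ((C ∨ M) → ¬C)) ∨ (((Q ∧ ¬M) → (E ↔ ¬M)) ∨ ((¬Q ∨ ¬R) ↔ M)) = False
      (Q ↔ ¬C) ∨ ((C ∨ M) → ¬C) = False
        Q ↔ ¬C = False
          ¬C = False
        (C ∨ M) → ¬C = False
          C ∨ M = True
          ¬C = False
      ((Q ∧ ¬M) → (E ↔ ¬M)) ∨ ((¬Q ∨ ¬R) ↔ M) = False
        (Q ∧ ¬M) → (E ↔ ¬M) = False
          Q ∧ ¬M = True
            ¬M = True
          E ↔ ¬M = False
            ¬M = True
        (¬Q ∨ ¬R) ↔ M = False
          ¬Q ∨ ¬R = True
            ¬Q = False
            ¬R = True
The formula evaluates to True.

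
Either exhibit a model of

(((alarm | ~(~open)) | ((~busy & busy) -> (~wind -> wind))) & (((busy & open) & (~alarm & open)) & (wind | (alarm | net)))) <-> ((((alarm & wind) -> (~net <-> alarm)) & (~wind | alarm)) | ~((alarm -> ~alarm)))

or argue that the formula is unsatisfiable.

alarm = False, open = False, wind = True, busy = True, net = False

  (((alarm | ~(~open)) | ((~busy & busy) -> (~wind -> wind))) & (((busy & open) & (~alarm & open)) & (wind | (alarm | net)))) <-> ((((alarm & wind) -> (~net <-> alarm)) & (~wind | alarm)) | ~((alarm -> ~alarm))) = True
    ((alarm | ~(~open)) | ((~busy & busy) -> (~wind -> wind))) & (((busy & open) & (~alarm & open)) & (wind | (alarm | net))) = False
      (alarm | ~(~open)) | ((~busy & busy) -> (~wind -> wind)) = True
        alarm | ~(~open) = False
          ~(~open) = False
            ~open = True
        (~busy & busy) -> (~wind -> wind) = True
          ~busy & busy = False
            ~busy = False
          ~wind -> wind = True
            ~wind = False
      ((busy & open) & (~alarm & open)) & (wind | (alarm | net)) = False
        (busy & open) & (~alarm & open) = False
          busy & open = False
          ~alarm & open = False
            ~alarm = True
        wind | (alarm | net) = True
          alarm | net = False
    (((alarm & wind) -> (~net <-> alarm)) & (~wind | alarm)) | ~((alarm -> ~alarm)) = False
      ((alarm & wind) -> (~net <-> alarm)) & (~wind | alarm) = False
        (alarm & wind) -> (~net <-> alarm) = True
          alarm & wind = False
          ~net <-> alarm = False
            ~net = True
        ~wind | alarm = False
          ~wind = False
      ~((alarm -> ~alarm)) = False
        alarm -> ~alarm = True
          ~alarm = True
The formula evaluates to True.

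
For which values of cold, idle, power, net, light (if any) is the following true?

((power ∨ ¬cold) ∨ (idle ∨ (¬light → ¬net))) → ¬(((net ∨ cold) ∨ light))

cold=F, idle=T, power=F, net=F, light=F

  ((power ∨ ¬cold) ∨ (idle ∨ (¬light → ¬net))) → ¬(((net ∨ cold) ∨ light)) = True
    (power ∨ ¬cold) ∨ (idle ∨ (¬light → ¬net)) = True
      power ∨ ¬cold = True
        ¬cold = True
      idle ∨ (¬light → ¬net) = True
        ¬light → ¬net = True
          ¬light = True
          ¬net = True
    ¬(((net ∨ cold) ∨ light)) = True
      (net ∨ cold) ∨ light = False
        net ∨ cold = False
The formula evaluates to True.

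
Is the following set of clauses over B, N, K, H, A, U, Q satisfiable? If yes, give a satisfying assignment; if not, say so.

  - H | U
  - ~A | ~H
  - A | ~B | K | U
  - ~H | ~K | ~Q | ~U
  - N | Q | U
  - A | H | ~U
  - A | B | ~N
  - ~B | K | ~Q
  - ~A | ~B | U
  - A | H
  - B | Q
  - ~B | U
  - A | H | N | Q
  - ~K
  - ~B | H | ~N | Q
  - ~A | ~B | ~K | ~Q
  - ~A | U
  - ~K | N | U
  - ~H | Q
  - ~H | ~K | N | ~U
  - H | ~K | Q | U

B = False, N = False, K = False, H = True, A = False, U = True, Q = True

Unit clause (~K) forces K = False.
Set B = False.
  then (B | Q) forces Q = True.
Set N = False.
Set H = True.
  then (~A | ~H) forces A = False.
Set U = True.
All clauses satisfied.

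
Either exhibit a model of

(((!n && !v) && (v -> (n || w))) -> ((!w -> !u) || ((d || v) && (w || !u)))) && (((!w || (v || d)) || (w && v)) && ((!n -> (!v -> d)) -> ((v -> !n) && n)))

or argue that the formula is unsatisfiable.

d = False, u = False, w = False, v = False, n = False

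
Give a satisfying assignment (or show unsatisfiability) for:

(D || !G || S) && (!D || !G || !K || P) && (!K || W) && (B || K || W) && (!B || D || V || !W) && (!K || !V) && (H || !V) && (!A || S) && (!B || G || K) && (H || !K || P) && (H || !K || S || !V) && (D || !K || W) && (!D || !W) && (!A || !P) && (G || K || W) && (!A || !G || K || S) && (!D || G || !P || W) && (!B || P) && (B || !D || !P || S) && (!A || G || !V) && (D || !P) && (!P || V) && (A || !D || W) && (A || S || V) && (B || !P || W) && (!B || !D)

P=F; S=T; H=T; D=F; V=T; W=T; K=F; B=F; G=F; A=F

Try P = True:
  (!A || !P) forces A = False.
  (D || !P) forces D = True.
  (!D || !W) forces W = False.
  clause (A || !D || W) is falsified — backtrack.
So P = False.
  then (!B || P) forces B = False.
Set S = True.
Set H = True.
Set D = False.
Set V = True.
  then (!K || !V) forces K = False.
  then (B || K || W) forces W = True.
Set G = False.
  then (!A || G || !V) forces A = False.
All clauses satisfied.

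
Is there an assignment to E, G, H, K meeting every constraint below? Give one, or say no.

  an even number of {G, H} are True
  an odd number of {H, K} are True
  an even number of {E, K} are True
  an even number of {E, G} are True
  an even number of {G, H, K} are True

Adding constraints 1, 2, 3, 4 mod 2: every variable appears an even number of times on the left, so the left side is 0.
But the right sides sum to 1 (mod 2). 0 ≠ 1 — the system is inconsistent.

The formula is unsatisfiable.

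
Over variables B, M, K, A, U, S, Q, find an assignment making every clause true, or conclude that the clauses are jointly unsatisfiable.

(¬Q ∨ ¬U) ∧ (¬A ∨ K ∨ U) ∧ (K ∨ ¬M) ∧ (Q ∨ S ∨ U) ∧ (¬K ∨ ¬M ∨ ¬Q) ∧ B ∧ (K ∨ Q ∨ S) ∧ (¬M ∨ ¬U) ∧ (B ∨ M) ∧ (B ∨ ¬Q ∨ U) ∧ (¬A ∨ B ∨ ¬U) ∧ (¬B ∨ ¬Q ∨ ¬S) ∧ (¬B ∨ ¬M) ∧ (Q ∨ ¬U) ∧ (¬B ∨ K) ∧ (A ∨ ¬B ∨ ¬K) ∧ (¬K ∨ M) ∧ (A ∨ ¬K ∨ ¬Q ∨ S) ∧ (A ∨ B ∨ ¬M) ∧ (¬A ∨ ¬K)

Case B = True:
  (¬B ∨ ¬M) forces M = False.
  (¬B ∨ K) forces K = True.
  Clause (¬K ∨ M) is falsified — contradiction.
Case B = False:
  Clause (B) is falsified — contradiction.
Both cases fail, so the formula is unsatisfiable.

UNSATISFIABLE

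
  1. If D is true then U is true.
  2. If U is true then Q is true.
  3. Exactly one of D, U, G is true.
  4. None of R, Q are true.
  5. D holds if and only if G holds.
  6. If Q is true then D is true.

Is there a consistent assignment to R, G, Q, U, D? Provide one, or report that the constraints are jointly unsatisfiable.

Case U = True:
  (2) with U=T forces Q = True.
  Constraint (4) is violated (Q=T) — contradiction.
Case U = False:
  (1) with U=F forces D = False.
  (3) with D=F, U=F forces G = True.
  Constraint (5) is violated (D=F, G=T) — contradiction.
Both cases fail — unsatisfiable.

The formula is unsatisfiable.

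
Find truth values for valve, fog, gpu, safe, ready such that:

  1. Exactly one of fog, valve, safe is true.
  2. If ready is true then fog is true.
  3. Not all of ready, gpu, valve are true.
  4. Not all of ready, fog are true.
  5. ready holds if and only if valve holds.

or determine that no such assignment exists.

valve=F, fog=F, gpu=F, safe=T, ready=F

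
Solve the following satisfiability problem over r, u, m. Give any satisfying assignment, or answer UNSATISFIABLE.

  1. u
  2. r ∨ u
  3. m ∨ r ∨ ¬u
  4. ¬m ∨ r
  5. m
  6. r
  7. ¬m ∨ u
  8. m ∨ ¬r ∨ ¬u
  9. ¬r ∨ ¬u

Case r = True:
  (u) forces u = True.
  Clause (¬r ∨ ¬u) is falsified — contradiction.
Case r = False:
  Clause (r) is falsified — contradiction.
Both cases fail, so the formula is unsatisfiable.

No satisfying assignment exists.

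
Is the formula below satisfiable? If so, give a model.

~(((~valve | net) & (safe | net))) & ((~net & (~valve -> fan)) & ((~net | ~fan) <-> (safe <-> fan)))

valve=T, net=F, fan=F, safe=F

  ~(((~valve | net) & (safe | net))) = True
    (~valve | net) & (safe | net) = False
      ~valve | net = False
        ~valve = False
      safe | net = False
  (~net & (~valve -> fan)) & ((~net | ~fan) <-> (safe <-> fan)) = True
    ~net & (~valve -> fan) = True
      ~net = True
      ~valve -> fan = True
        ~valve = False
    (~net | ~fan) <-> (safe <-> fan) = True
      ~net | ~fan = True
        ~net = True
        ~fan = True
      safe <-> fan = True
Both conjuncts True, so the formula holds.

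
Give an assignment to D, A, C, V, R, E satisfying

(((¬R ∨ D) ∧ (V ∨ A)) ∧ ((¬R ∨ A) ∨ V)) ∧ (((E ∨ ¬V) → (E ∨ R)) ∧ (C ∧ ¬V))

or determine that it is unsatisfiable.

D = True, A = True, C = True, V = False, R = True, E = False

  ((¬R ∨ D) ∧ (V ∨ A)) ∧ ((¬R ∨ A) ∨ V) = True
    (¬R ∨ D) ∧ (V ∨ A) = True
      ¬R ∨ D = True
        ¬R = False
      V ∨ A = True
    (¬R ∨ A) ∨ V = True
      ¬R ∨ A = True
        ¬R = False
  ((E ∨ ¬V) → (E ∨ R)) ∧ (C ∧ ¬V) = True
    (E ∨ ¬V) → (E ∨ R) = True
      E ∨ ¬V = True
        ¬V = True
      E ∨ R = True
    C ∧ ¬V = True
      ¬V = True
Both conjuncts True, so the formula holds.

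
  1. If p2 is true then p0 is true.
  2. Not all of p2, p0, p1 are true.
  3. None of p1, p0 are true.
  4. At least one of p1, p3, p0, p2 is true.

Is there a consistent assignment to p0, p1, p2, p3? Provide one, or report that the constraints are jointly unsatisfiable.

p0=F, p1=F, p2=F, p3=T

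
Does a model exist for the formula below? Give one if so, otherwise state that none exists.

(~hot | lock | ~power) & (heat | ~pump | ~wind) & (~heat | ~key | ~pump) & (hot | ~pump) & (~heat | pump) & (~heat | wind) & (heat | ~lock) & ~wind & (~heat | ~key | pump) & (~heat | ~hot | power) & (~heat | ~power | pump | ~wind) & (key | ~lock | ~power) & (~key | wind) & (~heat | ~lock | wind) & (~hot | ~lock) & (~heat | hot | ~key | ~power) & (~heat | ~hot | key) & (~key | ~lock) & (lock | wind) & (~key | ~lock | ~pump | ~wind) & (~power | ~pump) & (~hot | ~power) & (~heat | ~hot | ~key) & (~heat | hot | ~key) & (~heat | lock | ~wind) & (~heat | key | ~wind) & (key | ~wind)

No satisfying assignment exists.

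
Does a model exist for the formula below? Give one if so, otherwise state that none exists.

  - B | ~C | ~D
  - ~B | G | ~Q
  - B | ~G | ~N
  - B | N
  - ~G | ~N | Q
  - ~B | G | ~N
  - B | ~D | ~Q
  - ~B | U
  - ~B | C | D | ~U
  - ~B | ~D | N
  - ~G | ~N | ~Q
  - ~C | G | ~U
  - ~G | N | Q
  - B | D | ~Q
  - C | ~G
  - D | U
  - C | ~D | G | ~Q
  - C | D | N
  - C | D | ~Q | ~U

B = False; N = True; D = True; C = False; G = False; U = False; Q = False

Set B = False.
  then (B | N) forces N = True.
  then (B | ~G | ~N) forces G = False.
Set D = True.
  then (B | ~C | ~D) forces C = False.
  then (B | ~D | ~Q) forces Q = False.
Set U = False.
All clauses satisfied.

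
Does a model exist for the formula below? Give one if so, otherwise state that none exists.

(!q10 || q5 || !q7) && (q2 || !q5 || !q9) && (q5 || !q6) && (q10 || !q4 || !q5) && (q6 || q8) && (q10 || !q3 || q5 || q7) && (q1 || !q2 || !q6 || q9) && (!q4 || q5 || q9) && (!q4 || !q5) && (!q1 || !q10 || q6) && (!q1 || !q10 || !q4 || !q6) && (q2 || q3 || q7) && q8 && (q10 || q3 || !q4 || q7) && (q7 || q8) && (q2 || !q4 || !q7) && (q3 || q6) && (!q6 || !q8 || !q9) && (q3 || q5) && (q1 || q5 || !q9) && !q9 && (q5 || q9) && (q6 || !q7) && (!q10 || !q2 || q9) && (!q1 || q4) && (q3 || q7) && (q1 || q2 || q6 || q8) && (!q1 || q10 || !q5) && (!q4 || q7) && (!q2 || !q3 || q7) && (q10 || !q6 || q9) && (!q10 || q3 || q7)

q1: False; q2: False; q3: True; q4: False; q5: True; q6: True; q7: True; q8: True; q9: False; q10: True

Unit clause (q8) forces q8 = True.
Unit clause (!q9) forces q9 = False.
In (q5 || q9) only q5 is left, so q5 = True.
In (!q4 || !q5) only !q4 is left, so q4 = False.
In (!q1 || q4) only !q1 is left, so q1 = False.
Try q2 = True:
  (q1 || !q2 || !q6 || q9) forces q6 = False.
  (q3 || q6) forces q3 = True.
  (q6 || !q7) forces q7 = False.
  clause (!q2 || !q3 || q7) is falsified — backtrack.
So q2 = False.
Set q3 = True.
Set q6 = True.
  then (q10 || !q6 || q9) forces q10 = True.
Set q7 = True.
All clauses satisfied.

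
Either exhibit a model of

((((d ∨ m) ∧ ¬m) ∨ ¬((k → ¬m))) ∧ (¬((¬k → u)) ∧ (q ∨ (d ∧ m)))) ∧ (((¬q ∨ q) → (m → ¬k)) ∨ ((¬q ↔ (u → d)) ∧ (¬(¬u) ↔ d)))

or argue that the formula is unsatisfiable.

u=F, d=T, k=F, m=F, q=T

  (((d ∨ m) ∧ ¬m) ∨ ¬((k → ¬m))) ∧ (¬((¬k → u)) ∧ (q ∨ (d ∧ m))) = True
    ((d ∨ m) ∧ ¬m) ∨ ¬((k → ¬m)) = True
      (d ∨ m) ∧ ¬m = True
        d ∨ m = True
        ¬m = True
      ¬((k → ¬m)) = False
        k → ¬m = True
          ¬m = True
    ¬((¬k → u)) ∧ (q ∨ (d ∧ m)) = True
      ¬((¬k → u)) = True
        ¬k → u = False
          ¬k = True
      q ∨ (d ∧ m) = True
        d ∧ m = False
  ((¬q ∨ q) → (m → ¬k)) ∨ ((¬q ↔ (u → d)) ∧ (¬(¬u) ↔ d)) = True
    (¬q ∨ q) → (m → ¬k) = True
      ¬q ∨ q = True
        ¬q = False
      m → ¬k = True
        ¬k = True
    (¬q ↔ (u → d)) ∧ (¬(¬u) ↔ d) = False
      ¬q ↔ (u → d) = False
        ¬q = False
        u → d = True
      ¬(¬u) ↔ d = False
        ¬(¬u) = False
          ¬u = True
Both conjuncts True, so the formula holds.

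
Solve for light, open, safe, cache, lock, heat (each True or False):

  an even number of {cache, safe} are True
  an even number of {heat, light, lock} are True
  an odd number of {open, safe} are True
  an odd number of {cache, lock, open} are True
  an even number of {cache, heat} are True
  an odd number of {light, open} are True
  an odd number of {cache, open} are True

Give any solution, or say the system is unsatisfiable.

light = False, open = True, safe = False, cache = False, lock = False, heat = False

{cache, safe}: 0 true → even ✓
{heat, light, lock}: 0 true → even ✓
{open, safe}: 1 true → odd ✓
{cache, lock, open}: 1 true → odd ✓
{cache, heat}: 0 true → even ✓
{light, open}: 1 true → odd ✓
{cache, open}: 1 true → odd ✓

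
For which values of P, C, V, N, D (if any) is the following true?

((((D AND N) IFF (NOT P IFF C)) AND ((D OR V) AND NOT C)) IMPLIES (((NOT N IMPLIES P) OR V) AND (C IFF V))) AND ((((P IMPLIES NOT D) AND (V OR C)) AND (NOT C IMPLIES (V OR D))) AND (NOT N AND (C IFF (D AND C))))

P = False, C = True, V = False, N = False, D = True

  (((D AND N) IFF (NOT P IFF C)) AND ((D OR V) AND NOT C)) IMPLIES (((NOT N IMPLIES P) OR V) AND (C IFF V)) = True
    ((D AND N) IFF (NOT P IFF C)) AND ((D OR V) AND NOT C) = False
      (D AND N) IFF (NOT P IFF C) = False
        D AND N = False
        NOT P IFF C = True
          NOT P = True
      (D OR V) AND NOT C = False
        D OR V = True
        NOT C = False
    ((NOT N IMPLIES P) OR V) AND (C IFF V) = False
      (NOT N IMPLIES P) OR V = False
        NOT N IMPLIES P = False
          NOT N = True
      C IFF V = False
  (((P IMPLIES NOT D) AND (V OR C)) AND (NOT C IMPLIES (V OR D))) AND (NOT N AND (C IFF (D AND C))) = True
    ((P IMPLIES NOT D) AND (V OR C)) AND (NOT C IMPLIES (V OR D)) = True
      (P IMPLIES NOT D) AND (V OR C) = True
        P IMPLIES NOT D = True
          NOT D = False
        V OR C = True
      NOT C IMPLIES (V OR D) = True
        NOT C = False
        V OR D = True
    NOT N AND (C IFF (D AND C)) = True
      NOT N = True
      C IFF (D AND C) = True
        D AND C = True
Both conjuncts True, so the formula holds.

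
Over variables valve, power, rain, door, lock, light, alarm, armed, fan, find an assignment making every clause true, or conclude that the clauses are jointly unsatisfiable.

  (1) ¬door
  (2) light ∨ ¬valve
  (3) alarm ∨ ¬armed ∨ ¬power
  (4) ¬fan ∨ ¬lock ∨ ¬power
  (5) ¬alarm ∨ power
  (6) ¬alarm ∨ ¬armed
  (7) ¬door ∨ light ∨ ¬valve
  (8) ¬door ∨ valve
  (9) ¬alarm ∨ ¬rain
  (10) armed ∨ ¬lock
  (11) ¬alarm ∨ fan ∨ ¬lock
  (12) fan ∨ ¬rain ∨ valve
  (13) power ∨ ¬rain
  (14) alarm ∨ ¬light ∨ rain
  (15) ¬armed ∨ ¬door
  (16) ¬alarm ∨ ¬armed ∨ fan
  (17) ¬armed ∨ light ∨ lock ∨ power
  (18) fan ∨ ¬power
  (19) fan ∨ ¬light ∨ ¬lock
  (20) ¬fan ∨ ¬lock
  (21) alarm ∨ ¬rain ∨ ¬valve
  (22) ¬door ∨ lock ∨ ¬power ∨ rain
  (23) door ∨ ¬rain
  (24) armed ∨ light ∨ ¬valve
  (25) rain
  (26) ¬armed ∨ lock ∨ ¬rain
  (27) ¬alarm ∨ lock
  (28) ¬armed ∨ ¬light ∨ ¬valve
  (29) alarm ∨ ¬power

Unsatisfiable — no assignment works.

Case rain = True:
  (¬door) forces door = False.
  Clause (door ∨ ¬rain) is falsified — contradiction.
Case rain = False:
  Clause (rain) is falsified — contradiction.
Both cases fail, so the formula is unsatisfiable.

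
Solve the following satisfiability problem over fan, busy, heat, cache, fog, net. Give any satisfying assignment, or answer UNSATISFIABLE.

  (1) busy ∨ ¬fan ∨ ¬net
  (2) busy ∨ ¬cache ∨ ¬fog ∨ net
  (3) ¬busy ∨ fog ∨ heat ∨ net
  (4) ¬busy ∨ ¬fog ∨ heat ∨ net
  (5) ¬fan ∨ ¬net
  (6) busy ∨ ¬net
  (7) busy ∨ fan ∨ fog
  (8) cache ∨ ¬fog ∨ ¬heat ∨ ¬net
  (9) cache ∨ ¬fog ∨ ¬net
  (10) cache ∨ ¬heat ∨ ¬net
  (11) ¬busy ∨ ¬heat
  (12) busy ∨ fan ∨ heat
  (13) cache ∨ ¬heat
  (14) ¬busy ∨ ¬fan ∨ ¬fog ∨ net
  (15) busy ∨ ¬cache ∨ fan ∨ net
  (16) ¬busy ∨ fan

fan=T, busy=F, heat=T, cache=T, fog=F, net=F

Set fan = True.
  then (¬fan ∨ ¬net) forces net = False.
Set busy = False.
Set heat = True.
  then (cache ∨ ¬heat) forces cache = True.
  then (busy ∨ ¬cache ∨ ¬fog ∨ net) forces fog = False.
All clauses satisfied.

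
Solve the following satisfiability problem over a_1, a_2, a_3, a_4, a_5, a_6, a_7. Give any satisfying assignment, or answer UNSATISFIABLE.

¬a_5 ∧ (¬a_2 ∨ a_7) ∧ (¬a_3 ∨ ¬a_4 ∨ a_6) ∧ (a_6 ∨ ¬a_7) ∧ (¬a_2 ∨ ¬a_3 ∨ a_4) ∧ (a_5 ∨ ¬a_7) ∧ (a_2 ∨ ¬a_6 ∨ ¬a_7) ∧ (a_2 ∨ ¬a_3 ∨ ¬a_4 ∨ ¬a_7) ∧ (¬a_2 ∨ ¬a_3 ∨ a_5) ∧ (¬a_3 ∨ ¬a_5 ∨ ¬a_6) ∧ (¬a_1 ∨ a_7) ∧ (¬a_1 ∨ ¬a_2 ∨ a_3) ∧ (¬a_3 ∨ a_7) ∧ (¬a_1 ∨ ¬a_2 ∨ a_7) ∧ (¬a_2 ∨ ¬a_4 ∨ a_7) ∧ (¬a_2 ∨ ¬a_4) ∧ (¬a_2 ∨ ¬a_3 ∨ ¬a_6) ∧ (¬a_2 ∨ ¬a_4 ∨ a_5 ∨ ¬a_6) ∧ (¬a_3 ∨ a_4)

Unit clause (¬a_5) forces a_5 = False.
In (a_5 ∨ ¬a_7) only ¬a_7 is left, so a_7 = False.
In (¬a_1 ∨ a_7) only ¬a_1 is left, so a_1 = False.
In (¬a_3 ∨ a_7) only ¬a_3 is left, so a_3 = False.
In (¬a_2 ∨ a_7) only ¬a_2 is left, so a_2 = False.
Set a_4 = False.
Set a_6 = True.
All clauses satisfied.

a_1=F, a_2=F, a_3=F, a_4=F, a_5=F, a_6=T, a_7=F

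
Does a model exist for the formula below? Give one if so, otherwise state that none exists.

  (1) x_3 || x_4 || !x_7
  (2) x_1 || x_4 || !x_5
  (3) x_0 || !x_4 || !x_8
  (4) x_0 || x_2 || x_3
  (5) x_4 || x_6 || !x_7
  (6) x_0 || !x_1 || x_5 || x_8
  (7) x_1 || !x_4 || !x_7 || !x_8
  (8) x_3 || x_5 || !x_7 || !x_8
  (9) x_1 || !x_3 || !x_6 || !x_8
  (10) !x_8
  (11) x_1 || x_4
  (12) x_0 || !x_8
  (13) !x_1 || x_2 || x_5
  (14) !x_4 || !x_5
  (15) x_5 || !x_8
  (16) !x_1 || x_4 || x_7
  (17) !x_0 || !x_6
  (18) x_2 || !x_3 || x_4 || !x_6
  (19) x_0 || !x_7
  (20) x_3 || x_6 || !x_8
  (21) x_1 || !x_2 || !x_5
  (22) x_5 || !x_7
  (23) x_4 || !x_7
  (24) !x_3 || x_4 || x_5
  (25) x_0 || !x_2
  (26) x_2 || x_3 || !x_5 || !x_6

Unit clause (!x_8) forces x_8 = False.
Set x_0 = True.
  then (!x_0 || !x_6) forces x_6 = False.
Set x_1 = False.
  then (x_1 || x_4) forces x_4 = True.
  then (!x_4 || !x_5) forces x_5 = False.
  then (x_5 || !x_7) forces x_7 = False.
Set x_2 = True.
Set x_3 = False.
All clauses satisfied.

x_0 = True; x_1 = False; x_2 = True; x_3 = False; x_4 = True; x_5 = False; x_6 = False; x_7 = False; x_8 = False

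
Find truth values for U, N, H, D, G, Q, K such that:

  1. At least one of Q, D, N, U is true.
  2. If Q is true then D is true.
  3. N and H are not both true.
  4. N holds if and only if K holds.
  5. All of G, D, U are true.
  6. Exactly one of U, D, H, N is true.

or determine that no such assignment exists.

Unsatisfiable

Case U = True:
  (5) forces G = True.
  (5) forces D = True.
  Constraint (6) is violated (U=T, D=T) — contradiction.
Case U = False:
  Constraint (5) is violated (U=F) — contradiction.
Both cases fail — unsatisfiable.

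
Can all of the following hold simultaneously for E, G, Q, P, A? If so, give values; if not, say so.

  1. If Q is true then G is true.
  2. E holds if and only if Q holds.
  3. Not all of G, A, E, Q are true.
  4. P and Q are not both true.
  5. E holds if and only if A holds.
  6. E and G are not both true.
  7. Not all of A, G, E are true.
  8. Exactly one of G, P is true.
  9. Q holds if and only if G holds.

E: False, G: False, Q: False, P: True, A: False

  (1) Q=F ⇒ G: vacuous ✓
  (2) E=F, Q=F — same ✓
  (3) {G, A, E, Q}: 0/4 true — not all ✓
  (4) P=T, Q=F — not both ✓
  (5) E=F, A=F — same ✓
  (6) E=F, G=F — not both ✓
  (7) {A, G, E}: 0/3 true — not all ✓
  (8) {G, P}: 1 true — exactly one ✓
  (9) Q=F, G=F — same ✓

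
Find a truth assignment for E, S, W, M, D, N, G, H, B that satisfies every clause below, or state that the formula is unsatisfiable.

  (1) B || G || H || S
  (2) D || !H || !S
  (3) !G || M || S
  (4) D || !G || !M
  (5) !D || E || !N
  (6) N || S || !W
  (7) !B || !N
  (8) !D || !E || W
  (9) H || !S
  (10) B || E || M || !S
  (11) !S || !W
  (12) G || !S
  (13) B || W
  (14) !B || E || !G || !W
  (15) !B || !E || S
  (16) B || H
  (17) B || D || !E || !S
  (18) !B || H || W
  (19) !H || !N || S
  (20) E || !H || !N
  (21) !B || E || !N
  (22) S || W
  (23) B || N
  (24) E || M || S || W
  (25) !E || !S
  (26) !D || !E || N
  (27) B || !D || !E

E: False, S: True, W: False, M: True, D: True, N: False, G: True, H: True, B: True

Set E = False.
Set S = True.
  then (H || !S) forces H = True.
  then (!S || !W) forces W = False.
  then (G || !S) forces G = True.
  then (B || W) forces B = True.
  then (E || !H || !N) forces N = False.
  then (D || !H || !S) forces D = True.
Set M = True.
All clauses satisfied.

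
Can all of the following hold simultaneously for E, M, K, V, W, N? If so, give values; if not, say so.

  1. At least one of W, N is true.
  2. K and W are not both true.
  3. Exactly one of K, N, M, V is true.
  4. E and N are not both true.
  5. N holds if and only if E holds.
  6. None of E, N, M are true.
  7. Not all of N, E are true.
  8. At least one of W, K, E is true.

E = False, M = False, K = False, V = True, W = True, N = False

  (1) {W, N}: 1 true — at least one ✓
  (2) K=F, W=T — not both ✓
  (3) {K, N, M, V}: 1 true — exactly one ✓
  (4) E=F, N=F — not both ✓
  (5) N=F, E=F — same ✓
  (6) {E, N, M}: 0 true — none ✓
  (7) {N, E}: 0/2 true — not all ✓
  (8) {W, K, E}: 1 true — at least one ✓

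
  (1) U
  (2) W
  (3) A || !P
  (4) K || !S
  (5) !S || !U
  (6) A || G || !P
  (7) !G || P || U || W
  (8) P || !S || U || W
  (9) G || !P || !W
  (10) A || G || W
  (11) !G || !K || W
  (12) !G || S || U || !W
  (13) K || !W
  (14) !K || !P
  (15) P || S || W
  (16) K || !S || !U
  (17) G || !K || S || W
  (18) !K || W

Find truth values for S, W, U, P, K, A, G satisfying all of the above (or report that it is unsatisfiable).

S = False, W = True, U = True, P = False, K = True, A = False, G = False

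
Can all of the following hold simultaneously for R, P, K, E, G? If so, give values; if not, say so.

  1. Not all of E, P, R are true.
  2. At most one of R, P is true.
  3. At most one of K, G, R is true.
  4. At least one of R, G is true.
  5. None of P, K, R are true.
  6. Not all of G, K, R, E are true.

R: False, P: False, K: False, E: True, G: True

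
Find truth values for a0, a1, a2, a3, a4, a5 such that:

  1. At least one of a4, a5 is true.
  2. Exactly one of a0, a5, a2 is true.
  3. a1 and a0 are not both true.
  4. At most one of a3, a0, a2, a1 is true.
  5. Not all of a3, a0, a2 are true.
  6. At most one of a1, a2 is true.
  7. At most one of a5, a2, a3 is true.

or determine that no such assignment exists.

a0=F, a1=F, a2=T, a3=F, a4=T, a5=F

  (1) {a4, a5}: 1 true — at least one ✓
  (2) {a0, a5, a2}: 1 true — exactly one ✓
  (3) a1=F, a0=F — not both ✓
  (4) {a3, a0, a2, a1}: 1 true — at most one ✓
  (5) {a3, a0, a2}: 1/3 true — not all ✓
  (6) {a1, a2}: 1 true — at most one ✓
  (7) {a5, a2, a3}: 1 true — at most one ✓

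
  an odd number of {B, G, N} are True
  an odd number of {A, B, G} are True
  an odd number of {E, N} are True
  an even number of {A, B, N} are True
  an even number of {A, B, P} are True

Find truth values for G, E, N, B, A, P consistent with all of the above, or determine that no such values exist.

G = False, E = False, N = True, B = False, A = True, P = True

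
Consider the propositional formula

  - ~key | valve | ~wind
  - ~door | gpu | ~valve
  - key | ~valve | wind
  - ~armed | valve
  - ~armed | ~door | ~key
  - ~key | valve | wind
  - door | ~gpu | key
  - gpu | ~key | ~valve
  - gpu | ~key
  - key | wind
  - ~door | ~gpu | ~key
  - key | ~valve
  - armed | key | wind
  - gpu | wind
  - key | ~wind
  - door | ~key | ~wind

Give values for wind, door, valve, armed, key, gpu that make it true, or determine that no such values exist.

Try wind = True:
  (key | ~wind) forces key = True.
  (~key | valve | ~wind) forces valve = True.
  (gpu | ~key | ~valve) forces gpu = True.
  (~door | ~gpu | ~key) forces door = False.
  clause (door | ~key | ~wind) is falsified — backtrack.
So wind = False.
  then (key | wind) forces key = True.
  then (gpu | wind) forces gpu = True.
  then (~key | valve | wind) forces valve = True.
  then (~door | ~gpu | ~key) forces door = False.
Set armed = False.
All clauses satisfied.

wind=F, door=F, valve=T, armed=F, key=T, gpu=T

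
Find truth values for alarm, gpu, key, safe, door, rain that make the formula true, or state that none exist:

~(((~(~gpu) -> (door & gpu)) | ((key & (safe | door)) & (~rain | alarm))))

alarm = False, gpu = True, key = False, safe = False, door = False, rain = False

  ~(((~(~gpu) -> (door & gpu)) | ((key & (safe | door)) & (~rain | alarm)))) = True
    (~(~gpu) -> (door & gpu)) | ((key & (safe | door)) & (~rain | alarm)) = False
      ~(~gpu) -> (door & gpu) = False
        ~(~gpu) = True
          ~gpu = False
        door & gpu = False
      (key & (safe | door)) & (~rain | alarm) = False
        key & (safe | door) = False
          safe | door = False
        ~rain | alarm = True
          ~rain = True
The formula evaluates to True.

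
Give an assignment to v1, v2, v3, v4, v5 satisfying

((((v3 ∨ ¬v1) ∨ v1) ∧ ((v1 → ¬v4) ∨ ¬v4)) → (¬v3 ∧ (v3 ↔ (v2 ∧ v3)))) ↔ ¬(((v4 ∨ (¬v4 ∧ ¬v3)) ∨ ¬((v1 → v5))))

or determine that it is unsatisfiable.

v1 = False, v2 = False, v3 = True, v4 = True, v5 = False

  ((((v3 ∨ ¬v1) ∨ v1) ∧ ((v1 → ¬v4) ∨ ¬v4)) → (¬v3 ∧ (v3 ↔ (v2 ∧ v3)))) ↔ ¬(((v4 ∨ (¬v4 ∧ ¬v3)) ∨ ¬((v1 → v5)))) = True
    (((v3 ∨ ¬v1) ∨ v1) ∧ ((v1 → ¬v4) ∨ ¬v4)) → (¬v3 ∧ (v3 ↔ (v2 ∧ v3))) = False
      ((v3 ∨ ¬v1) ∨ v1) ∧ ((v1 → ¬v4) ∨ ¬v4) = True
        (v3 ∨ ¬v1) ∨ v1 = True
          v3 ∨ ¬v1 = True
            ¬v1 = True
        (v1 → ¬v4) ∨ ¬v4 = True
          v1 → ¬v4 = True
            ¬v4 = False
          ¬v4 = False
      ¬v3 ∧ (v3 ↔ (v2 ∧ v3)) = False
        ¬v3 = False
        v3 ↔ (v2 ∧ v3) = False
          v2 ∧ v3 = False
    ¬(((v4 ∨ (¬v4 ∧ ¬v3)) ∨ ¬((v1 → v5)))) = False
      (v4 ∨ (¬v4 ∧ ¬v3)) ∨ ¬((v1 → v5)) = True
        v4 ∨ (¬v4 ∧ ¬v3) = True
          ¬v4 ∧ ¬v3 = False
            ¬v4 = False
            ¬v3 = False
        ¬((v1 → v5)) = False
          v1 → v5 = True
The formula evaluates to True.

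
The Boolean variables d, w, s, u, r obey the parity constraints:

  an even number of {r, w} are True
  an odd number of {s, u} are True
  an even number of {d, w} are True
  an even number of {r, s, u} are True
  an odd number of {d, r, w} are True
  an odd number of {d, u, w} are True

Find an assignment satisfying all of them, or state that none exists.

d: True, w: True, s: False, u: True, r: True

{r, w}: 2 true → even ✓
{s, u}: 1 true → odd ✓
{d, w}: 2 true → even ✓
{r, s, u}: 2 true → even ✓
{d, r, w}: 3 true → odd ✓
{d, u, w}: 3 true → odd ✓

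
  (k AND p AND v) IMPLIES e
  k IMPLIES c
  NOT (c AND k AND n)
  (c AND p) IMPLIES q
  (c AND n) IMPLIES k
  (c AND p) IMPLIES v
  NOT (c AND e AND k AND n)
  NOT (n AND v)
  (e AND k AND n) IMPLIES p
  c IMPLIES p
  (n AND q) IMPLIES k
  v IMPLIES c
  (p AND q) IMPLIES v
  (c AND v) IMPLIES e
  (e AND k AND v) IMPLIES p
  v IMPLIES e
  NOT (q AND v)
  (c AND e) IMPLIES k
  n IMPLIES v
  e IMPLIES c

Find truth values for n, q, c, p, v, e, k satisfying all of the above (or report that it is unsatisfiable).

Try n = True:
  (NOT n OR NOT v) forces v = False.
  clause (NOT n OR v) is falsified — backtrack.
So n = False.
Set q = False.
Set c = False.
  then (c OR NOT k) forces k = False.
  then (c OR NOT e) forces e = False.
  then (c OR NOT v) forces v = False.
Set p = False.
All clauses satisfied.

n: False; q: False; c: False; p: False; v: False; e: False; k: False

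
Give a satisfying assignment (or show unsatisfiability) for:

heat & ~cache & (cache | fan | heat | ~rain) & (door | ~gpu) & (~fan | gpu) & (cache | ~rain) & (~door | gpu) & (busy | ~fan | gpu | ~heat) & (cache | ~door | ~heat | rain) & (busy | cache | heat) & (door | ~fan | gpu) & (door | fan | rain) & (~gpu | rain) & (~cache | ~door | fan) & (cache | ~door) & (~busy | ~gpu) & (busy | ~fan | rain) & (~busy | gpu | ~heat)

Unsatisfiable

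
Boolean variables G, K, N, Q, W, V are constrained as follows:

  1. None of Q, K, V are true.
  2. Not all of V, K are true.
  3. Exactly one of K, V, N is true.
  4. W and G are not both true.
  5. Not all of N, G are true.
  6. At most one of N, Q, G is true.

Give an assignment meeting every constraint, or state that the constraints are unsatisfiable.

G=F; K=F; N=T; Q=F; W=F; V=F

  (1) {Q, K, V}: 0 true — none ✓
  (2) {V, K}: 0/2 true — not all ✓
  (3) {K, V, N}: 1 true — exactly one ✓
  (4) W=F, G=F — not both ✓
  (5) {N, G}: 1/2 true — not all ✓
  (6) {N, Q, G}: 1 true — at most one ✓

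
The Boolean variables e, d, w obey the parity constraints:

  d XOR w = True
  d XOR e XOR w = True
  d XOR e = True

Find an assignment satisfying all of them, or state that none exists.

e: False, d: True, w: False

d XOR w = T XOR F = True ✓
d XOR e XOR w = T XOR F XOR F = True ✓
d XOR e = T XOR F = True ✓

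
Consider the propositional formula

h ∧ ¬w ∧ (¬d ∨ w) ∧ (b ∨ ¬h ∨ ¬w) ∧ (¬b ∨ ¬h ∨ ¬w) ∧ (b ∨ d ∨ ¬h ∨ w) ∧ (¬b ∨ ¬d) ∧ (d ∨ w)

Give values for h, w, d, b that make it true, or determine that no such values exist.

UNSATISFIABLE

Case h = True:
  (¬w) forces w = False.
  (¬d ∨ w) forces d = False.
  Clause (d ∨ w) is falsified — contradiction.
Case h = False:
  Clause (h) is falsified — contradiction.
Both cases fail, so the formula is unsatisfiable.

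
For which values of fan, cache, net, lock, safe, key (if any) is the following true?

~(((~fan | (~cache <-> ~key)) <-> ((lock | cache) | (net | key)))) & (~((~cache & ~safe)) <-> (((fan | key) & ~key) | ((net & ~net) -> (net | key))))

fan=T, cache=F, net=F, lock=F, safe=T, key=T

  ~(((~fan | (~cache <-> ~key)) <-> ((lock | cache) | (net | key)))) = True
    (~fan | (~cache <-> ~key)) <-> ((lock | cache) | (net | key)) = False
      ~fan | (~cache <-> ~key) = False
        ~fan = False
        ~cache <-> ~key = False
          ~cache = True
          ~key = False
      (lock | cache) | (net | key) = True
        lock | cache = False
        net | key = True
  ~((~cache & ~safe)) <-> (((fan | key) & ~key) | ((net & ~net) -> (net | key))) = True
    ~((~cache & ~safe)) = True
      ~cache & ~safe = False
        ~cache = True
        ~safe = False
    ((fan | key) & ~key) | ((net & ~net) -> (net | key)) = True
      (fan | key) & ~key = False
        fan | key = True
        ~key = False
      (net & ~net) -> (net | key) = True
        net & ~net = False
          ~net = True
        net | key = True
Both conjuncts True, so the formula holds.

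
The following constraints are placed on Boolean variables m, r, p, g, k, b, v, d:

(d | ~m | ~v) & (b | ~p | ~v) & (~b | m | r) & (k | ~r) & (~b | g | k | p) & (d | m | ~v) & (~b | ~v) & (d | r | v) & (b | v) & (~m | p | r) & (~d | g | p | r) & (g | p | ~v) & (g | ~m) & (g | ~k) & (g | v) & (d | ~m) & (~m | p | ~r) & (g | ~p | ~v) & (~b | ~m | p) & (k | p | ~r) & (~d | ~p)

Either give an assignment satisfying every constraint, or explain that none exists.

m = False, r = False, p = False, g = True, k = False, b = False, v = True, d = True

Try m = True:
  (g | ~m) forces g = True.
  (d | ~m) forces d = True.
  (~d | ~p) forces p = False.
  (~m | p | r) forces r = True.
  clause (~m | p | ~r) is falsified — backtrack.
So m = False.
Set r = False.
  then (~b | m | r) forces b = False.
  then (b | v) forces v = True.
  then (b | ~p | ~v) forces p = False.
  then (d | m | ~v) forces d = True.
  then (~d | g | p | r) forces g = True.
Set k = False.
All clauses satisfied.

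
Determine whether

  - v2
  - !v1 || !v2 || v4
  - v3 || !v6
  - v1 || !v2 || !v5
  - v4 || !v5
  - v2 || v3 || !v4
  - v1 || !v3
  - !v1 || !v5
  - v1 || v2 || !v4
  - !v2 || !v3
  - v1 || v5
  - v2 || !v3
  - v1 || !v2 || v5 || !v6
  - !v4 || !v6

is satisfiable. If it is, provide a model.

v1: True; v2: True; v3: False; v4: True; v5: False; v6: False

Unit clause (v2) forces v2 = True.
In (!v2 || !v3) only !v3 is left, so v3 = False.
In (v3 || !v6) only !v6 is left, so v6 = False.
Try v1 = False:
  (v1 || !v2 || !v5) forces v5 = False.
  clause (v1 || v5) is falsified — backtrack.
So v1 = True.
  then (!v1 || !v2 || v4) forces v4 = True.
  then (!v1 || !v5) forces v5 = False.
All clauses satisfied.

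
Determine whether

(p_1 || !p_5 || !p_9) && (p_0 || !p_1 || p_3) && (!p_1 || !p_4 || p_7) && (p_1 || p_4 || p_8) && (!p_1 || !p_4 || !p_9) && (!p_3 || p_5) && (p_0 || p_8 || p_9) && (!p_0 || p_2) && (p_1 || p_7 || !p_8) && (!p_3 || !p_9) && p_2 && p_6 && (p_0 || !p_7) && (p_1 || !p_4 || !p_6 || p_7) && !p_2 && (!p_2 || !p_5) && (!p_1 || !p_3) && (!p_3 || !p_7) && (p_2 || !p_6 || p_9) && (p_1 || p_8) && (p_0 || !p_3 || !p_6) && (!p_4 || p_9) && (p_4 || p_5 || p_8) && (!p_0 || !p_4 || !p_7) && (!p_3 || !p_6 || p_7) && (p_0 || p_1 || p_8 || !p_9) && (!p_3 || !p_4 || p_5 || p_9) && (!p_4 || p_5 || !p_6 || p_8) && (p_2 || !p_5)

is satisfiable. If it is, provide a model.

The formula is unsatisfiable.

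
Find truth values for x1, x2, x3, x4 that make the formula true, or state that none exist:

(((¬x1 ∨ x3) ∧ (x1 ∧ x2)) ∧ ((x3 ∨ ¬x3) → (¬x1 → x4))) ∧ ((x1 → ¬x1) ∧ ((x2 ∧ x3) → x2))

The formula is unsatisfiable.

Case x1 = True: the conjunct x1 → ¬x1 becomes True → ¬True = False.
Case x1 = False: the conjunct x1 is False.
Both cases fail — unsatisfiable.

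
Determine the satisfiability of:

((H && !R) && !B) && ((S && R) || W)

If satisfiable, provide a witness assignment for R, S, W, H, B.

R = False, S = False, W = True, H = True, B = False

  (H && !R) && !B = True
    H && !R = True
      !R = True
    !B = True
  (S && R) || W = True
    S && R = False
Both conjuncts True, so the formula holds.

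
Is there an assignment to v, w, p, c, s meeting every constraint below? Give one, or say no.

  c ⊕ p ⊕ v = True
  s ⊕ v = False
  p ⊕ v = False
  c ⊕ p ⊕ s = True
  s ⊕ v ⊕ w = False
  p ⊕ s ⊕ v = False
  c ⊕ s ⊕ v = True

v=F, w=F, p=F, c=T, s=F

c ⊕ p ⊕ v = T ⊕ F ⊕ F = True ✓
s ⊕ v = F ⊕ F = False ✓
p ⊕ v = F ⊕ F = False ✓
c ⊕ p ⊕ s = T ⊕ F ⊕ F = True ✓
s ⊕ v ⊕ w = F ⊕ F ⊕ F = False ✓
p ⊕ s ⊕ v = F ⊕ F ⊕ F = False ✓
c ⊕ s ⊕ v = T ⊕ F ⊕ F = True ✓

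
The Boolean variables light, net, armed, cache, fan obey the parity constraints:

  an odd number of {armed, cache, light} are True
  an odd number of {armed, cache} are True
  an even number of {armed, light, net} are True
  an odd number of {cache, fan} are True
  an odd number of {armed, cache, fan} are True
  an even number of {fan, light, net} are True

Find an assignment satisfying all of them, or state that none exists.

light=F, net=F, armed=F, cache=T, fan=F

{armed, cache, light}: 1 true → odd ✓
{armed, cache}: 1 true → odd ✓
{armed, light, net}: 0 true → even ✓
{cache, fan}: 1 true → odd ✓
{armed, cache, fan}: 1 true → odd ✓
{fan, light, net}: 0 true → even ✓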